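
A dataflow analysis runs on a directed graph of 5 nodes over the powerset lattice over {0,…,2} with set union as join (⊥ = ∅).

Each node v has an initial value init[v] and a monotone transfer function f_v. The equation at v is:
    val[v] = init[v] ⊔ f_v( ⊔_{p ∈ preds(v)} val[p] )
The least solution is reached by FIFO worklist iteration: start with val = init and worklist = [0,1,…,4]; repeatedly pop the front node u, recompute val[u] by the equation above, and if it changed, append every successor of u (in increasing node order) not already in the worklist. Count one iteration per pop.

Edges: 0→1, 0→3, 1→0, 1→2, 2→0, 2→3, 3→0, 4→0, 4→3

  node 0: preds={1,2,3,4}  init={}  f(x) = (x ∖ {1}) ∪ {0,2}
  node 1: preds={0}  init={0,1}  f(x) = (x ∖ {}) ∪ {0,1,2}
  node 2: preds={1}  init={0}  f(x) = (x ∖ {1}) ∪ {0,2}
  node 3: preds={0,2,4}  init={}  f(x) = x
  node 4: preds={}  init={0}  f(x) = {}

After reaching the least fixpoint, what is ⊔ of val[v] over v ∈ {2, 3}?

{0,2}

Trace (6 dequeues):
  [1] u=0 | in {0,1} | out {0,2} | prev {} | push {}
  [2] u=1 | in {0,2} | out {0,1,2} | prev {0,1} | push {0}
  [3] u=2 | in {0,1,2} | out {0,2} | prev {0} | push {}
  [4] u=3 | in {0,2} | out {0,2} | prev {} | push {}
  [5] u=4 | in {} | out {0} | ==
  [6] u=0 | in {0,1,2} | out {0,2} | ==

Converged values:
  [0] {0,2}
  [1] {0,1,2}
  [2] {0,2}
  [3] {0,2}
  [4] {0}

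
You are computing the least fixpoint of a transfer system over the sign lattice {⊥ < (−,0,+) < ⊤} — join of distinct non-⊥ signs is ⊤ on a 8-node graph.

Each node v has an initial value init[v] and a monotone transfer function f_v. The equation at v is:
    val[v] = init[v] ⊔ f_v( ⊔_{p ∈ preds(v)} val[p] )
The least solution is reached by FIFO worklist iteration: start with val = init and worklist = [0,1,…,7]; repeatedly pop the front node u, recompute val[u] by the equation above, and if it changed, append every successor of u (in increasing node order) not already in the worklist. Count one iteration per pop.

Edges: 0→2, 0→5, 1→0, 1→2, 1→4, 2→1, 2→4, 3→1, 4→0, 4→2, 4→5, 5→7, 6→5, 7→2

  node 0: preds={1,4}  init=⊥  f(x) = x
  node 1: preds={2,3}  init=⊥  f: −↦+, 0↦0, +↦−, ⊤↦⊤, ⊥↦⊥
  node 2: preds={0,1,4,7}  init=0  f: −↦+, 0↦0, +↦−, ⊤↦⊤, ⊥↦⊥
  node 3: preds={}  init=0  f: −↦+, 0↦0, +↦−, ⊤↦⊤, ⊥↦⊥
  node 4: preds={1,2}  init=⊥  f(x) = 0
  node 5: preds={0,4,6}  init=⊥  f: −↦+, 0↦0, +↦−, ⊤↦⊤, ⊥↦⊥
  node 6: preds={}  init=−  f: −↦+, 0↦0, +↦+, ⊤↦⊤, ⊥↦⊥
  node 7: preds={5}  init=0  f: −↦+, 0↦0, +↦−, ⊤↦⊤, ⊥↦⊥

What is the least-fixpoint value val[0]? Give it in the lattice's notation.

Worklist (16 pops):
  #1 pop 0: in=⊥ → ⊥ (no change)
  #2 pop 1: in=0 → 0 (was ⊥); enqueue [0]
  #3 pop 2: in=0 → 0 (no change)
  #4 pop 3: in=⊥ → 0 (no change)
  #5 pop 4: in=0 → 0 (was ⊥); enqueue [2]
  #6 pop 5: in=⊤ → ⊤ (was ⊥); enqueue []
  #7 pop 6: in=⊥ → − (no change)
  #8 pop 7: in=⊤ → ⊤ (was 0); enqueue []
  #9 pop 0: in=0 → 0 (was ⊥); enqueue [5]
  #10 pop 2: in=⊤ → ⊤ (was 0); enqueue [1,4]
  #11 pop 5: in=⊤ → ⊤ (no change)
  #12 pop 1: in=⊤ → ⊤ (was 0); enqueue [0,2]
  #13 pop 4: in=⊤ → 0 (no change)
  #14 pop 0: in=⊤ → ⊤ (was 0); enqueue [5]
  #15 pop 2: in=⊤ → ⊤ (no change)
  #16 pop 5: in=⊤ → ⊤ (no change)

Fixpoint:
  val[0] = ⊤
  val[1] = ⊤
  val[2] = ⊤
  val[3] = 0
  val[4] = 0
  val[5] = ⊤
  val[6] = −
  val[7] = ⊤

⊤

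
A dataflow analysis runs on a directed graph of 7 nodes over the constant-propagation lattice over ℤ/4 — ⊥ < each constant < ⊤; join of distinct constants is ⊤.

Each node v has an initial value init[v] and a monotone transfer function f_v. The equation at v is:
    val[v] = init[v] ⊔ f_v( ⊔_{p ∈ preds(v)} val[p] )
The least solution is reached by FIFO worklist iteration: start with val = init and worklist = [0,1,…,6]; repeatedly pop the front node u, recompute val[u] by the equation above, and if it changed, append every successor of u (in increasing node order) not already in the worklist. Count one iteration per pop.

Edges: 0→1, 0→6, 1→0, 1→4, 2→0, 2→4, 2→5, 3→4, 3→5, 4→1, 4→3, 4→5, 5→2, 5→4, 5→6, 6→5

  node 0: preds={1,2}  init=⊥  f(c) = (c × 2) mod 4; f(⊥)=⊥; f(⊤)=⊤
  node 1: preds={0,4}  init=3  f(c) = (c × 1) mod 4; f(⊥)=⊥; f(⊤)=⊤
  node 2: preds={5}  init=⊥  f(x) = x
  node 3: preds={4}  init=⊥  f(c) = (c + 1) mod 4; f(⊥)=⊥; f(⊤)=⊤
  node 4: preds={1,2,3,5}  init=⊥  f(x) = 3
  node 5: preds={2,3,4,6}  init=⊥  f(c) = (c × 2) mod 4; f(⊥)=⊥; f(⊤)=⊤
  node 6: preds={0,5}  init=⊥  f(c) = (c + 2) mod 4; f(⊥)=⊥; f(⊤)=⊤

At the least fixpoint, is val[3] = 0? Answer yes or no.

yes

Trace (19 dequeues):
  [1] u=0 | in 3 | out 2 | prev ⊥ | push {}
  [2] u=1 | in 2 | out ⊤ | prev 3 | push {0}
  [3] u=2 | in ⊥ | out ⊥ | ==
  [4] u=3 | in ⊥ | out ⊥ | ==
  [5] u=4 | in ⊤ | out 3 | prev ⊥ | push {1,3}
  [6] u=5 | in 3 | out 2 | prev ⊥ | push {2,4}
  [7] u=6 | in 2 | out 0 | prev ⊥ | push {5}
  [8] u=0 | in ⊤ | out ⊤ | prev 2 | push {6}
  [9] u=1 | in ⊤ | out ⊤ | ==
  [10] u=3 | in 3 | out 0 | prev ⊥ | push {}
  [11] u=2 | in 2 | out 2 | prev ⊥ | push {0}
  [12] u=4 | in ⊤ | out 3 | ==
  [13] u=5 | in ⊤ | out ⊤ | prev 2 | push {2,4}
  [14] u=6 | in ⊤ | out ⊤ | prev 0 | push {5}
  [15] u=0 | in ⊤ | out ⊤ | ==
  [16] u=2 | in ⊤ | out ⊤ | prev 2 | push {0}
  [17] u=4 | in ⊤ | out 3 | ==
  [18] u=5 | in ⊤ | out ⊤ | ==
  [19] u=0 | in ⊤ | out ⊤ | ==

Converged values:
  [0] ⊤
  [1] ⊤
  [2] ⊤
  [3] 0
  [4] 3
  [5] ⊤
  [6] ⊤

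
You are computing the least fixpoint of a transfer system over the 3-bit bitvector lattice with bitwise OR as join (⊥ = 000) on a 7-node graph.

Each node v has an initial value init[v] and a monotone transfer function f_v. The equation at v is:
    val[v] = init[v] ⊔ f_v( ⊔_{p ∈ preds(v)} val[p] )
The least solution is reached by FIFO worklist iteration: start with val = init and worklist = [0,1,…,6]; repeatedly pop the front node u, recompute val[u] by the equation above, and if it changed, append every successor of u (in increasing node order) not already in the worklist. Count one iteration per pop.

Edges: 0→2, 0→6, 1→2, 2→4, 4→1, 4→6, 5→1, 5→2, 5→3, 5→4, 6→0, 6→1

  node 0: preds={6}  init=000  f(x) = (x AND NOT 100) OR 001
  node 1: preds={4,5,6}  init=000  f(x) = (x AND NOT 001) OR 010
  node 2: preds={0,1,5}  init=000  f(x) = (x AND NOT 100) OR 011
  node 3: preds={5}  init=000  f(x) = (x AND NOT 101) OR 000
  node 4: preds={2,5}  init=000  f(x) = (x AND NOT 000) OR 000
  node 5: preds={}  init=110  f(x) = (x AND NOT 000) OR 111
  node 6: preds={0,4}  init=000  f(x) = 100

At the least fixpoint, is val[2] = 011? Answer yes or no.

yes

Worklist (12 pops):
  #1 pop 0: in=000 → 001 (was 000); enqueue []
  #2 pop 1: in=110 → 110 (was 000); enqueue []
  #3 pop 2: in=111 → 011 (was 000); enqueue []
  #4 pop 3: in=110 → 010 (was 000); enqueue []
  #5 pop 4: in=111 → 111 (was 000); enqueue [1]
  #6 pop 5: in=000 → 111 (was 110); enqueue [2,3,4]
  #7 pop 6: in=111 → 100 (was 000); enqueue [0]
  #8 pop 1: in=111 → 110 (no change)
  #9 pop 2: in=111 → 011 (no change)
  #10 pop 3: in=111 → 010 (no change)
  #11 pop 4: in=111 → 111 (no change)
  #12 pop 0: in=100 → 001 (no change)

Fixpoint:
  val[0] = 001
  val[1] = 110
  val[2] = 011
  val[3] = 010
  val[4] = 111
  val[5] = 111
  val[6] = 100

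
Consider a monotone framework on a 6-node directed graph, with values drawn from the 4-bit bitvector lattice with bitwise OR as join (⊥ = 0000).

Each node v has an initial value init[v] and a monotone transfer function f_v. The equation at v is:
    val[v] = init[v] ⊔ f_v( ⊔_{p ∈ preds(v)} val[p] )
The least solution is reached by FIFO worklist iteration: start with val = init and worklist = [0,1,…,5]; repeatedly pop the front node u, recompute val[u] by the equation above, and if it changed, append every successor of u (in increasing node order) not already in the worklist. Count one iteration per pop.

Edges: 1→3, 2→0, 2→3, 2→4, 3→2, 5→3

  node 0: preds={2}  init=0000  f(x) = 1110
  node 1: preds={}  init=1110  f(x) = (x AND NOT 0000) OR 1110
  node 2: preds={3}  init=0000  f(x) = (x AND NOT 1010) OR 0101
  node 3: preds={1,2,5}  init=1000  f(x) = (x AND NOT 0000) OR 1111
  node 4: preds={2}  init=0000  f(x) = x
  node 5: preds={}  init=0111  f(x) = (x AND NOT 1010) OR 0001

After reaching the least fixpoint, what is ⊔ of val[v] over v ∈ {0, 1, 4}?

1111

Worklist (8 pops):
  #1 pop 0: in=0000 → 1110 (was 0000); enqueue []
  #2 pop 1: in=0000 → 1110 (no change)
  #3 pop 2: in=1000 → 0101 (was 0000); enqueue [0]
  #4 pop 3: in=1111 → 1111 (was 1000); enqueue [2]
  #5 pop 4: in=0101 → 0101 (was 0000); enqueue []
  #6 pop 5: in=0000 → 0111 (no change)
  #7 pop 0: in=0101 → 1110 (no change)
  #8 pop 2: in=1111 → 0101 (no change)

Fixpoint:
  val[0] = 1110
  val[1] = 1110
  val[2] = 0101
  val[3] = 1111
  val[4] = 0101
  val[5] = 0111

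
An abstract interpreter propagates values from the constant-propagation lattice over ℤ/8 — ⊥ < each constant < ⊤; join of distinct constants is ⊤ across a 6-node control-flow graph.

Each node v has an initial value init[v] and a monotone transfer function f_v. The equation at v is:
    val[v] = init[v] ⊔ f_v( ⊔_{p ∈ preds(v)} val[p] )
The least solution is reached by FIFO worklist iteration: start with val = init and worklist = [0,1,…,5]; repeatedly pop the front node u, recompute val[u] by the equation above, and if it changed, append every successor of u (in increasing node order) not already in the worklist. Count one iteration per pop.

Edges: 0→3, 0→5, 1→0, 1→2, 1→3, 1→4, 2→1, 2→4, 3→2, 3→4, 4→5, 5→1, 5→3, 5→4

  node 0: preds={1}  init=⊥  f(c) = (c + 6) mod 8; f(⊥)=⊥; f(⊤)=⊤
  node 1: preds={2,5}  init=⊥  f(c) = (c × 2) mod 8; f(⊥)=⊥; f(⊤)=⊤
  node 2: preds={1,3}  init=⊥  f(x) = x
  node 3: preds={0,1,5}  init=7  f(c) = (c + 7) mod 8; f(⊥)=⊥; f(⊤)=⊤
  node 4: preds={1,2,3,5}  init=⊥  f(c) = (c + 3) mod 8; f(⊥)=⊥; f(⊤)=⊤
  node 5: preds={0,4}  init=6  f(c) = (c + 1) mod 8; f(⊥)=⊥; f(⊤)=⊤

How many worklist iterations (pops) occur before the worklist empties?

Trace (15 dequeues):
  [1] u=0 | in ⊥ | out ⊥ | ==
  [2] u=1 | in 6 | out 4 | prev ⊥ | push {0}
  [3] u=2 | in ⊤ | out ⊤ | prev ⊥ | push {1}
  [4] u=3 | in ⊤ | out ⊤ | prev 7 | push {2}
  [5] u=4 | in ⊤ | out ⊤ | prev ⊥ | push {}
  [6] u=5 | in ⊤ | out ⊤ | prev 6 | push {3,4}
  [7] u=0 | in 4 | out 2 | prev ⊥ | push {5}
  [8] u=1 | in ⊤ | out ⊤ | prev 4 | push {0}
  [9] u=2 | in ⊤ | out ⊤ | ==
  [10] u=3 | in ⊤ | out ⊤ | ==
  [11] u=4 | in ⊤ | out ⊤ | ==
  [12] u=5 | in ⊤ | out ⊤ | ==
  [13] u=0 | in ⊤ | out ⊤ | prev 2 | push {3,5}
  [14] u=3 | in ⊤ | out ⊤ | ==
  [15] u=5 | in ⊤ | out ⊤ | ==

Converged values:
  [0] ⊤
  [1] ⊤
  [2] ⊤
  [3] ⊤
  [4] ⊤
  [5] ⊤

15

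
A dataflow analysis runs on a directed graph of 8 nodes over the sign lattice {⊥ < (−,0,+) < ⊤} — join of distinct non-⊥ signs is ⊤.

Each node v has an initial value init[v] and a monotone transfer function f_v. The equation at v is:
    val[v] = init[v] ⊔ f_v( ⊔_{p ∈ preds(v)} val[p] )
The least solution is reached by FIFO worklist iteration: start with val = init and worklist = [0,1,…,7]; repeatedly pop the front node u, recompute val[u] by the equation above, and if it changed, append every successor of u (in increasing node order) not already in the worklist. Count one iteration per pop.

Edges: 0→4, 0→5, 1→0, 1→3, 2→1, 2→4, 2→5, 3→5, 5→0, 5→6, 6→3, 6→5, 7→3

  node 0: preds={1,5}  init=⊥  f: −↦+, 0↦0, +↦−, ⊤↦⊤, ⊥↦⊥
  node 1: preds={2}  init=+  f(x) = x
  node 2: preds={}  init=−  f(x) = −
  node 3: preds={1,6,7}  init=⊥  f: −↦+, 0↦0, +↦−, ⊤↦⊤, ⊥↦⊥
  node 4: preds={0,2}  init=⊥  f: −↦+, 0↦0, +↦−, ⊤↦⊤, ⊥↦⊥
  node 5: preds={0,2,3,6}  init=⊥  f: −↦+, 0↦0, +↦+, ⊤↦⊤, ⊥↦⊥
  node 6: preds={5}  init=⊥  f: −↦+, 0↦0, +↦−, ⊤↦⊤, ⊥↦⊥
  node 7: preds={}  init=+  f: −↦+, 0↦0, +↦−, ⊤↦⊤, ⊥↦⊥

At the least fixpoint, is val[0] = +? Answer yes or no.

no

Trace (12 dequeues):
  [1] u=0 | in + | out − | prev ⊥ | push {}
  [2] u=1 | in − | out ⊤ | prev + | push {0}
  [3] u=2 | in ⊥ | out − | ==
  [4] u=3 | in ⊤ | out ⊤ | prev ⊥ | push {}
  [5] u=4 | in − | out + | prev ⊥ | push {}
  [6] u=5 | in ⊤ | out ⊤ | prev ⊥ | push {}
  [7] u=6 | in ⊤ | out ⊤ | prev ⊥ | push {3,5}
  [8] u=7 | in ⊥ | out + | ==
  [9] u=0 | in ⊤ | out ⊤ | prev − | push {4}
  [10] u=3 | in ⊤ | out ⊤ | ==
  [11] u=5 | in ⊤ | out ⊤ | ==
  [12] u=4 | in ⊤ | out ⊤ | prev + | push {}

Converged values:
  [0] ⊤
  [1] ⊤
  [2] −
  [3] ⊤
  [4] ⊤
  [5] ⊤
  [6] ⊤
  [7] +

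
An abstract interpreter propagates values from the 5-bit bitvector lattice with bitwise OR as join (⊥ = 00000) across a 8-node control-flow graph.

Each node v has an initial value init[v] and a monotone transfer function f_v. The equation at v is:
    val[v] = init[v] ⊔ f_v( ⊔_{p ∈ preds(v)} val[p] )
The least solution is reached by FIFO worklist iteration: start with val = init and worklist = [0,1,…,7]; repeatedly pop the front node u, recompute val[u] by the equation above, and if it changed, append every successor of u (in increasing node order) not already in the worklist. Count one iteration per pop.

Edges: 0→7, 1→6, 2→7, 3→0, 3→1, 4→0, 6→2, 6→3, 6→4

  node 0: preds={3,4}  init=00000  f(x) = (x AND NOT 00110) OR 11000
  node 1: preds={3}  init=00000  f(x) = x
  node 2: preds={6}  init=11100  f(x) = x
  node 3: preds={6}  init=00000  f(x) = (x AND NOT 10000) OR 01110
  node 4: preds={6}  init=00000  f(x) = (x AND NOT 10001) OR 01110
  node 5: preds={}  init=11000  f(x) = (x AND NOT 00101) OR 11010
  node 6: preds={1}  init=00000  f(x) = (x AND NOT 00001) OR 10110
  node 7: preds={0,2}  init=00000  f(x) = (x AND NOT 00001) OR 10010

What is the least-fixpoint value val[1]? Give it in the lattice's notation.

Trace (18 dequeues):
  [1] u=0 | in 00000 | out 11000 | prev 00000 | push {}
  [2] u=1 | in 00000 | out 00000 | ==
  [3] u=2 | in 00000 | out 11100 | ==
  [4] u=3 | in 00000 | out 01110 | prev 00000 | push {0,1}
  [5] u=4 | in 00000 | out 01110 | prev 00000 | push {}
  [6] u=5 | in 00000 | out 11010 | prev 11000 | push {}
  [7] u=6 | in 00000 | out 10110 | prev 00000 | push {2,3,4}
  [8] u=7 | in 11100 | out 11110 | prev 00000 | push {}
  [9] u=0 | in 01110 | out 11000 | ==
  [10] u=1 | in 01110 | out 01110 | prev 00000 | push {6}
  [11] u=2 | in 10110 | out 11110 | prev 11100 | push {7}
  [12] u=3 | in 10110 | out 01110 | ==
  [13] u=4 | in 10110 | out 01110 | ==
  [14] u=6 | in 01110 | out 11110 | prev 10110 | push {2,3,4}
  [15] u=7 | in 11110 | out 11110 | ==
  [16] u=2 | in 11110 | out 11110 | ==
  [17] u=3 | in 11110 | out 01110 | ==
  [18] u=4 | in 11110 | out 01110 | ==

Converged values:
  [0] 11000
  [1] 01110
  [2] 11110
  [3] 01110
  [4] 01110
  [5] 11010
  [6] 11110
  [7] 11110

01110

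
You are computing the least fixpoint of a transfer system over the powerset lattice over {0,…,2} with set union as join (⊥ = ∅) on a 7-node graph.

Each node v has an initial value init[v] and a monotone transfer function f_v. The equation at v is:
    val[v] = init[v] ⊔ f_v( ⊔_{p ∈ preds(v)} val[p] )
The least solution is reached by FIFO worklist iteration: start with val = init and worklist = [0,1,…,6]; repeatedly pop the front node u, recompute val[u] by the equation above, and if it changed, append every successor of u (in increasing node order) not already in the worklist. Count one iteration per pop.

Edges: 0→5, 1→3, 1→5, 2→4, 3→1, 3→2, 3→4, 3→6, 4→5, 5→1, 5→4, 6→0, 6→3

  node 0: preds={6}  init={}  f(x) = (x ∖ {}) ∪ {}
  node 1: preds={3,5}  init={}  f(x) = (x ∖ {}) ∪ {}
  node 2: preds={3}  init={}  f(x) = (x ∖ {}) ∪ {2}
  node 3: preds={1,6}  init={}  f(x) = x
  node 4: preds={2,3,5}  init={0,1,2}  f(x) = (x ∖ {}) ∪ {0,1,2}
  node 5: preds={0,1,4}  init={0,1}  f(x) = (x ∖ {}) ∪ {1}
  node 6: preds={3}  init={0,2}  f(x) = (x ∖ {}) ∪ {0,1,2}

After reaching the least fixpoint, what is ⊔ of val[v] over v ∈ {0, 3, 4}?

Trace (13 dequeues):
  [1] u=0 | in {0,2} | out {0,2} | prev {} | push {}
  [2] u=1 | in {0,1} | out {0,1} | prev {} | push {}
  [3] u=2 | in {} | out {2} | prev {} | push {}
  [4] u=3 | in {0,1,2} | out {0,1,2} | prev {} | push {1,2}
  [5] u=4 | in {0,1,2} | out {0,1,2} | ==
  [6] u=5 | in {0,1,2} | out {0,1,2} | prev {0,1} | push {4}
  [7] u=6 | in {0,1,2} | out {0,1,2} | prev {0,2} | push {0,3}
  [8] u=1 | in {0,1,2} | out {0,1,2} | prev {0,1} | push {5}
  [9] u=2 | in {0,1,2} | out {0,1,2} | prev {2} | push {}
  [10] u=4 | in {0,1,2} | out {0,1,2} | ==
  [11] u=0 | in {0,1,2} | out {0,1,2} | prev {0,2} | push {}
  [12] u=3 | in {0,1,2} | out {0,1,2} | ==
  [13] u=5 | in {0,1,2} | out {0,1,2} | ==

Converged values:
  [0] {0,1,2}
  [1] {0,1,2}
  [2] {0,1,2}
  [3] {0,1,2}
  [4] {0,1,2}
  [5] {0,1,2}
  [6] {0,1,2}

{0,1,2}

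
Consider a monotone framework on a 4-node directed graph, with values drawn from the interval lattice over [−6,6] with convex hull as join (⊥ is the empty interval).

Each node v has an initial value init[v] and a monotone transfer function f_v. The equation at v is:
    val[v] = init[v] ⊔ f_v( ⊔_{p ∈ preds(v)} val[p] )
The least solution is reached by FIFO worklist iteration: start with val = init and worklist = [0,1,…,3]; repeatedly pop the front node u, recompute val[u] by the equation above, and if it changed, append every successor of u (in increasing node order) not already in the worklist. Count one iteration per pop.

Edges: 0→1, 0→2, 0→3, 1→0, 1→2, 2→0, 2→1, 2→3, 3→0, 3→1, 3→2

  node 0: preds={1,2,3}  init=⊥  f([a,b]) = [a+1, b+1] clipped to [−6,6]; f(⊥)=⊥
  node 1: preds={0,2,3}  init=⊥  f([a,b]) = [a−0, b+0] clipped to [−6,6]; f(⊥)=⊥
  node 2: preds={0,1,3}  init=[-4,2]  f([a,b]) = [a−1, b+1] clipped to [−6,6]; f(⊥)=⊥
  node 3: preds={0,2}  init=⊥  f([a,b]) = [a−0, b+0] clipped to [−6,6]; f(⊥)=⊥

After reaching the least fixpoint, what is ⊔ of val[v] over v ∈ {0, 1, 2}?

[-6,6]

Iteration log — 13 steps:
  step 1. node 0  ⊔preds=[-4,2]  new=[-3,3]  old=⊥  +wl: 
  step 2. node 1  ⊔preds=[-4,3]  new=[-4,3]  old=⊥  +wl: 0
  step 3. node 2  ⊔preds=[-4,3]  new=[-5,4]  old=[-4,2]  +wl: 1
  step 4. node 3  ⊔preds=[-5,4]  new=[-5,4]  old=⊥  +wl: 2
  step 5. node 0  ⊔preds=[-5,4]  new=[-4,5]  old=[-3,3]  +wl: 3
  step 6. node 1  ⊔preds=[-5,5]  new=[-5,5]  old=[-4,3]  +wl: 0
  step 7. node 2  ⊔preds=[-5,5]  new=[-6,6]  old=[-5,4]  +wl: 1
  step 8. node 3  ⊔preds=[-6,6]  new=[-6,6]  old=[-5,4]  +wl: 2
  step 9. node 0  ⊔preds=[-6,6]  new=[-5,6]  old=[-4,5]  +wl: 3
  step 10. node 1  ⊔preds=[-6,6]  new=[-6,6]  old=[-5,5]  +wl: 0
  step 11. node 2  ⊔preds=[-6,6]  new=[-6,6]  stable
  step 12. node 3  ⊔preds=[-6,6]  new=[-6,6]  stable
  step 13. node 0  ⊔preds=[-6,6]  new=[-5,6]  stable

Least fixpoint reached:
  node 0: [-5,6]
  node 1: [-6,6]
  node 2: [-6,6]
  node 3: [-6,6]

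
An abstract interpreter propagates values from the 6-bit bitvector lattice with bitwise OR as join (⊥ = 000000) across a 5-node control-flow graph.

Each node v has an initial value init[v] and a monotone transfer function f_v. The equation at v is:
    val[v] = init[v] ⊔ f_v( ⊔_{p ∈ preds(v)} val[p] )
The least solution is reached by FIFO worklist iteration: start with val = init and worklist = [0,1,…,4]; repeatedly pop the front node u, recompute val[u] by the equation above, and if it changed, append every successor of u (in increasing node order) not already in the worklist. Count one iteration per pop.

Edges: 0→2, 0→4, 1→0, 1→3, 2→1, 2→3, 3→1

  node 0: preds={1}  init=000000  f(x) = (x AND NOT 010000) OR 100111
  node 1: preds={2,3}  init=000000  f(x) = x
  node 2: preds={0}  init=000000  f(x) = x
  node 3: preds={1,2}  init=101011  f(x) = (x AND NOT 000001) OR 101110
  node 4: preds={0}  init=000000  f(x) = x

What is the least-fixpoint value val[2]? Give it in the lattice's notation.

101111

Worklist (12 pops):
  #1 pop 0: in=000000 → 100111 (was 000000); enqueue []
  #2 pop 1: in=101011 → 101011 (was 000000); enqueue [0]
  #3 pop 2: in=100111 → 100111 (was 000000); enqueue [1]
  #4 pop 3: in=101111 → 101111 (was 101011); enqueue []
  #5 pop 4: in=100111 → 100111 (was 000000); enqueue []
  #6 pop 0: in=101011 → 101111 (was 100111); enqueue [2,4]
  #7 pop 1: in=101111 → 101111 (was 101011); enqueue [0,3]
  #8 pop 2: in=101111 → 101111 (was 100111); enqueue [1]
  #9 pop 4: in=101111 → 101111 (was 100111); enqueue []
  #10 pop 0: in=101111 → 101111 (no change)
  #11 pop 3: in=101111 → 101111 (no change)
  #12 pop 1: in=101111 → 101111 (no change)

Fixpoint:
  val[0] = 101111
  val[1] = 101111
  val[2] = 101111
  val[3] = 101111
  val[4] = 101111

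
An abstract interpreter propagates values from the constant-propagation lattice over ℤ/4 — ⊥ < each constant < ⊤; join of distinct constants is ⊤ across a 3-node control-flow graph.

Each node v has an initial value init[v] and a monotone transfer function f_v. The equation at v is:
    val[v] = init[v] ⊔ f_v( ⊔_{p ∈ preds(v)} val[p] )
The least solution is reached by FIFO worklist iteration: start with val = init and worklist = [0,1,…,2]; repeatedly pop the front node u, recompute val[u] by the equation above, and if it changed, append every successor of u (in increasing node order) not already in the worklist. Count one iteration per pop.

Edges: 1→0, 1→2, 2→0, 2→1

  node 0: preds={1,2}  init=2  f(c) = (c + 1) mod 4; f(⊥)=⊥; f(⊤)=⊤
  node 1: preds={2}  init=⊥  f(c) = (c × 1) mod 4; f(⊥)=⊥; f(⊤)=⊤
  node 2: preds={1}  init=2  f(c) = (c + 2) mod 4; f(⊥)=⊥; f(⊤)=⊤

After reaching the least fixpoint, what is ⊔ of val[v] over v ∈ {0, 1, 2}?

⊤

Iteration log — 7 steps:
  step 1. node 0  ⊔preds=2  new=⊤  old=2  +wl: 
  step 2. node 1  ⊔preds=2  new=2  old=⊥  +wl: 0
  step 3. node 2  ⊔preds=2  new=⊤  old=2  +wl: 1
  step 4. node 0  ⊔preds=⊤  new=⊤  stable
  step 5. node 1  ⊔preds=⊤  new=⊤  old=2  +wl: 0,2
  step 6. node 0  ⊔preds=⊤  new=⊤  stable
  step 7. node 2  ⊔preds=⊤  new=⊤  stable

Least fixpoint reached:
  node 0: ⊤
  node 1: ⊤
  node 2: ⊤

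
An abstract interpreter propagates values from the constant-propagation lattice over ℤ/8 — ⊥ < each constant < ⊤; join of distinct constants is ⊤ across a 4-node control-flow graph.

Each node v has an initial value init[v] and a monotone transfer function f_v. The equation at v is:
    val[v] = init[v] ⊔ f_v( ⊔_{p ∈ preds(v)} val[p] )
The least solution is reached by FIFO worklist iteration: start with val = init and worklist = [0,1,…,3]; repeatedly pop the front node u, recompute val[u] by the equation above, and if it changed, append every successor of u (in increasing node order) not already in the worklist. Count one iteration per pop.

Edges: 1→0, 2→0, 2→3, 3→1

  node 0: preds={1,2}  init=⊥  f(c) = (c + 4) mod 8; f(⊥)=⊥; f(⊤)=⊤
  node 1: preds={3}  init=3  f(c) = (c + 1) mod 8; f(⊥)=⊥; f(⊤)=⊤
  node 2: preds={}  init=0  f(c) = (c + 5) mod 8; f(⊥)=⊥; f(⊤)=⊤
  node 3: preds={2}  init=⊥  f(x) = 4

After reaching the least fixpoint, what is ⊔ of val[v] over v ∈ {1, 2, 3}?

⊤

Iteration log — 6 steps:
  step 1. node 0  ⊔preds=⊤  new=⊤  old=⊥  +wl: 
  step 2. node 1  ⊔preds=⊥  new=3  stable
  step 3. node 2  ⊔preds=⊥  new=0  stable
  step 4. node 3  ⊔preds=0  new=4  old=⊥  +wl: 1
  step 5. node 1  ⊔preds=4  new=⊤  old=3  +wl: 0
  step 6. node 0  ⊔preds=⊤  new=⊤  stable

Least fixpoint reached:
  node 0: ⊤
  node 1: ⊤
  node 2: 0
  node 3: 4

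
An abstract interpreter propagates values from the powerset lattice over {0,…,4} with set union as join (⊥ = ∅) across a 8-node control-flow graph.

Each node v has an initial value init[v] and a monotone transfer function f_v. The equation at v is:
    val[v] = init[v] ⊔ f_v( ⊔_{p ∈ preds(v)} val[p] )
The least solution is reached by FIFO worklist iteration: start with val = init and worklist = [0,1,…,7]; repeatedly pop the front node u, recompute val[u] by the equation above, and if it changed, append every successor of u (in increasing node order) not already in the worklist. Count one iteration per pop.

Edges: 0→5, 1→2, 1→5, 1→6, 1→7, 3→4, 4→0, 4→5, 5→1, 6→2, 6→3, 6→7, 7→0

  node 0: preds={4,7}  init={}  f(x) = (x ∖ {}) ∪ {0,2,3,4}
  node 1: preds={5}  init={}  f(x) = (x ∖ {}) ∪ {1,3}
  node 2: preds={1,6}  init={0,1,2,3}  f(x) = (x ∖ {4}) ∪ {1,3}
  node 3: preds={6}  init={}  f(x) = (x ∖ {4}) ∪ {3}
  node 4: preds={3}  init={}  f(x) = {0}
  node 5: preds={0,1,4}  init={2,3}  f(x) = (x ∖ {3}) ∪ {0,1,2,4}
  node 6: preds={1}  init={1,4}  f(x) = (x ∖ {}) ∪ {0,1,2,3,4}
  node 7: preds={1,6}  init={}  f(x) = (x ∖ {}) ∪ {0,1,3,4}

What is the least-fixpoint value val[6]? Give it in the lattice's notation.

{0,1,2,3,4}

Trace (16 dequeues):
  [1] u=0 | in {} | out {0,2,3,4} | prev {} | push {}
  [2] u=1 | in {2,3} | out {1,2,3} | prev {} | push {}
  [3] u=2 | in {1,2,3,4} | out {0,1,2,3} | ==
  [4] u=3 | in {1,4} | out {1,3} | prev {} | push {}
  [5] u=4 | in {1,3} | out {0} | prev {} | push {0}
  [6] u=5 | in {0,1,2,3,4} | out {0,1,2,3,4} | prev {2,3} | push {1}
  [7] u=6 | in {1,2,3} | out {0,1,2,3,4} | prev {1,4} | push {2,3}
  [8] u=7 | in {0,1,2,3,4} | out {0,1,2,3,4} | prev {} | push {}
  [9] u=0 | in {0,1,2,3,4} | out {0,1,2,3,4} | prev {0,2,3,4} | push {5}
  [10] u=1 | in {0,1,2,3,4} | out {0,1,2,3,4} | prev {1,2,3} | push {6,7}
  [11] u=2 | in {0,1,2,3,4} | out {0,1,2,3} | ==
  [12] u=3 | in {0,1,2,3,4} | out {0,1,2,3} | prev {1,3} | push {4}
  [13] u=5 | in {0,1,2,3,4} | out {0,1,2,3,4} | ==
  [14] u=6 | in {0,1,2,3,4} | out {0,1,2,3,4} | ==
  [15] u=7 | in {0,1,2,3,4} | out {0,1,2,3,4} | ==
  [16] u=4 | in {0,1,2,3} | out {0} | ==

Converged values:
  [0] {0,1,2,3,4}
  [1] {0,1,2,3,4}
  [2] {0,1,2,3}
  [3] {0,1,2,3}
  [4] {0}
  [5] {0,1,2,3,4}
  [6] {0,1,2,3,4}
  [7] {0,1,2,3,4}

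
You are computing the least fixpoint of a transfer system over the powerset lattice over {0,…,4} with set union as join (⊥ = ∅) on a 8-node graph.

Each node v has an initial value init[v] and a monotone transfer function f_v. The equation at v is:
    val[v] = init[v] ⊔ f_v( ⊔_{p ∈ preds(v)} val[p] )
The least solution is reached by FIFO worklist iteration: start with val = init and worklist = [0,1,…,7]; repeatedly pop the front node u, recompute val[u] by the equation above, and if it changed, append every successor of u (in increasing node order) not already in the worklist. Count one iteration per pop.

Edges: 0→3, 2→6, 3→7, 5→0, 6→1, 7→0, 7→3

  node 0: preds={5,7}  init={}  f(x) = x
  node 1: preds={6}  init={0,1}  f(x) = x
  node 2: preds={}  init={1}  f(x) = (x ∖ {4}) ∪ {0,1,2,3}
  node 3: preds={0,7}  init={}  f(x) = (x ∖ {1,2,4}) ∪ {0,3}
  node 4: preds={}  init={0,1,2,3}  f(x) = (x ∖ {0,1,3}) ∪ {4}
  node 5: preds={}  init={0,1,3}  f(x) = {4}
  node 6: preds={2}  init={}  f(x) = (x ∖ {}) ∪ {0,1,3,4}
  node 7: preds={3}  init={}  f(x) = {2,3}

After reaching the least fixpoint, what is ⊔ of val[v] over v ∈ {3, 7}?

{0,2,3}

Worklist (11 pops):
  #1 pop 0: in={0,1,3} → {0,1,3} (was {}); enqueue []
  #2 pop 1: in={} → {0,1} (no change)
  #3 pop 2: in={} → {0,1,2,3} (was {1}); enqueue []
  #4 pop 3: in={0,1,3} → {0,3} (was {}); enqueue []
  #5 pop 4: in={} → {0,1,2,3,4} (was {0,1,2,3}); enqueue []
  #6 pop 5: in={} → {0,1,3,4} (was {0,1,3}); enqueue [0]
  #7 pop 6: in={0,1,2,3} → {0,1,2,3,4} (was {}); enqueue [1]
  #8 pop 7: in={0,3} → {2,3} (was {}); enqueue [3]
  #9 pop 0: in={0,1,2,3,4} → {0,1,2,3,4} (was {0,1,3}); enqueue []
  #10 pop 1: in={0,1,2,3,4} → {0,1,2,3,4} (was {0,1}); enqueue []
  #11 pop 3: in={0,1,2,3,4} → {0,3} (no change)

Fixpoint:
  val[0] = {0,1,2,3,4}
  val[1] = {0,1,2,3,4}
  val[2] = {0,1,2,3}
  val[3] = {0,3}
  val[4] = {0,1,2,3,4}
  val[5] = {0,1,3,4}
  val[6] = {0,1,2,3,4}
  val[7] = {2,3}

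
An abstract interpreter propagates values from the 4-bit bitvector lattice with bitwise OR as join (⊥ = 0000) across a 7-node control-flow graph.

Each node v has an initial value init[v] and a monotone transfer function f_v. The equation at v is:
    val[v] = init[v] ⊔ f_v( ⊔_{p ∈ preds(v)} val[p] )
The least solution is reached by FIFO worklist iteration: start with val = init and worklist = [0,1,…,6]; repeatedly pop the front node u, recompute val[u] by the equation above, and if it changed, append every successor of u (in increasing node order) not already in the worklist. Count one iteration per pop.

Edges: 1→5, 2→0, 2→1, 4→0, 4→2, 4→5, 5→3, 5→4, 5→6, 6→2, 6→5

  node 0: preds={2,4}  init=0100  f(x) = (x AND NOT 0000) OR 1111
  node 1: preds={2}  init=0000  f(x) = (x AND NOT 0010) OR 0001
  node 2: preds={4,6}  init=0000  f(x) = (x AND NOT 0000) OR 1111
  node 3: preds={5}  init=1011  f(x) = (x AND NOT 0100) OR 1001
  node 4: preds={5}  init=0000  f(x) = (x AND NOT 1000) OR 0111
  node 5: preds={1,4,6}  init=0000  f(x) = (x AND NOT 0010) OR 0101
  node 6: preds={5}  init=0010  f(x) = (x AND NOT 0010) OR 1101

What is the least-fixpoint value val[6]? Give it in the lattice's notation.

Iteration log — 16 steps:
  step 1. node 0  ⊔preds=0000  new=1111  old=0100  +wl: 
  step 2. node 1  ⊔preds=0000  new=0001  old=0000  +wl: 
  step 3. node 2  ⊔preds=0010  new=1111  old=0000  +wl: 0,1
  step 4. node 3  ⊔preds=0000  new=1011  stable
  step 5. node 4  ⊔preds=0000  new=0111  old=0000  +wl: 2
  step 6. node 5  ⊔preds=0111  new=0101  old=0000  +wl: 3,4
  step 7. node 6  ⊔preds=0101  new=1111  old=0010  +wl: 5
  step 8. node 0  ⊔preds=1111  new=1111  stable
  step 9. node 1  ⊔preds=1111  new=1101  old=0001  +wl: 
  step 10. node 2  ⊔preds=1111  new=1111  stable
  step 11. node 3  ⊔preds=0101  new=1011  stable
  step 12. node 4  ⊔preds=0101  new=0111  stable
  step 13. node 5  ⊔preds=1111  new=1101  old=0101  +wl: 3,4,6
  step 14. node 3  ⊔preds=1101  new=1011  stable
  step 15. node 4  ⊔preds=1101  new=0111  stable
  step 16. node 6  ⊔preds=1101  new=1111  stable

Least fixpoint reached:
  node 0: 1111
  node 1: 1101
  node 2: 1111
  node 3: 1011
  node 4: 0111
  node 5: 1101
  node 6: 1111

1111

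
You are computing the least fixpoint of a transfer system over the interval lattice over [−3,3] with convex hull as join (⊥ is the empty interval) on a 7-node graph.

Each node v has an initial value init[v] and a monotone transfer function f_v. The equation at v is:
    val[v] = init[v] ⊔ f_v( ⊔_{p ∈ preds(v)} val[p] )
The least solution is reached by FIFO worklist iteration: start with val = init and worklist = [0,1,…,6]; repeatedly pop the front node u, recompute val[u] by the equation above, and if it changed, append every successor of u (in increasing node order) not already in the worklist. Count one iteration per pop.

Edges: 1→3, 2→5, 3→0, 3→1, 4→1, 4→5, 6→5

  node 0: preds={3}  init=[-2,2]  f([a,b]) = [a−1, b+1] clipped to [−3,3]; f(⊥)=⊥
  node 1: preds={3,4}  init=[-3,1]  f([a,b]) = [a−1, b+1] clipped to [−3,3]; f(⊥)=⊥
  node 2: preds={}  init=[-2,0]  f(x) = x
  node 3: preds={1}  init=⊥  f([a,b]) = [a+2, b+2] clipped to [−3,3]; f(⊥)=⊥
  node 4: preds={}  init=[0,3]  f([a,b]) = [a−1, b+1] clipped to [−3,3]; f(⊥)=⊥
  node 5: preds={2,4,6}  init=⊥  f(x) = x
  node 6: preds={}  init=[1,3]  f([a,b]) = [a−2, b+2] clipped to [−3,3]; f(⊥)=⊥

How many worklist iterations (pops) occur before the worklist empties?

Iteration log — 9 steps:
  step 1. node 0  ⊔preds=⊥  new=[-2,2]  stable
  step 2. node 1  ⊔preds=[0,3]  new=[-3,3]  old=[-3,1]  +wl: 
  step 3. node 2  ⊔preds=⊥  new=[-2,0]  stable
  step 4. node 3  ⊔preds=[-3,3]  new=[-1,3]  old=⊥  +wl: 0,1
  step 5. node 4  ⊔preds=⊥  new=[0,3]  stable
  step 6. node 5  ⊔preds=[-2,3]  new=[-2,3]  old=⊥  +wl: 
  step 7. node 6  ⊔preds=⊥  new=[1,3]  stable
  step 8. node 0  ⊔preds=[-1,3]  new=[-2,3]  old=[-2,2]  +wl: 
  step 9. node 1  ⊔preds=[-1,3]  new=[-3,3]  stable

Least fixpoint reached:
  node 0: [-2,3]
  node 1: [-3,3]
  node 2: [-2,0]
  node 3: [-1,3]
  node 4: [0,3]
  node 5: [-2,3]
  node 6: [1,3]

9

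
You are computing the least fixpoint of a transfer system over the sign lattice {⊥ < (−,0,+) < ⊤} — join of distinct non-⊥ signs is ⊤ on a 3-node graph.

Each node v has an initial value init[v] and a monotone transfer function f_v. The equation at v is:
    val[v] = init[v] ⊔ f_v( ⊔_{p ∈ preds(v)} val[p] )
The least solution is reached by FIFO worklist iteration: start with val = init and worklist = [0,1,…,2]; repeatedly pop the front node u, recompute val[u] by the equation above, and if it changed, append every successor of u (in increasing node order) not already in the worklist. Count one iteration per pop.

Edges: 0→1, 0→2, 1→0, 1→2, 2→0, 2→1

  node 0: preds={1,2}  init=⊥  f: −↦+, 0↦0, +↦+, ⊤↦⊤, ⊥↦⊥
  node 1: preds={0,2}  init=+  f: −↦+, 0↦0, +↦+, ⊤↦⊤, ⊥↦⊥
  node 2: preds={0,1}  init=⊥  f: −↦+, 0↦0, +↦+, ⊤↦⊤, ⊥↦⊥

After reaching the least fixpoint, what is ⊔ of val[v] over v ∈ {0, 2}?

+

Trace (5 dequeues):
  [1] u=0 | in + | out + | prev ⊥ | push {}
  [2] u=1 | in + | out + | ==
  [3] u=2 | in + | out + | prev ⊥ | push {0,1}
  [4] u=0 | in + | out + | ==
  [5] u=1 | in + | out + | ==

Converged values:
  [0] +
  [1] +
  [2] +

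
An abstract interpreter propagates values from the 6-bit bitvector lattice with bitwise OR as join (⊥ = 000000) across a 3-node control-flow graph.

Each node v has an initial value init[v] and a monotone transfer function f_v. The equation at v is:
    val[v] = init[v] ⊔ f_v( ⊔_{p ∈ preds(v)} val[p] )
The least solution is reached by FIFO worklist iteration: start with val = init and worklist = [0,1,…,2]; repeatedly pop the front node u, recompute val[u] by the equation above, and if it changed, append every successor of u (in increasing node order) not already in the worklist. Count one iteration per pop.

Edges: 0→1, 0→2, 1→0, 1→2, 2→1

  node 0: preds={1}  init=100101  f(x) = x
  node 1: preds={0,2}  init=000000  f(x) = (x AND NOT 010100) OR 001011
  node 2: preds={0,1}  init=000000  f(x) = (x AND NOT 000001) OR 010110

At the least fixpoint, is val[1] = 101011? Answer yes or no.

yes

Iteration log — 6 steps:
  step 1. node 0  ⊔preds=000000  new=100101  stable
  step 2. node 1  ⊔preds=100101  new=101011  old=000000  +wl: 0
  step 3. node 2  ⊔preds=101111  new=111110  old=000000  +wl: 1
  step 4. node 0  ⊔preds=101011  new=101111  old=100101  +wl: 2
  step 5. node 1  ⊔preds=111111  new=101011  stable
  step 6. node 2  ⊔preds=101111  new=111110  stable

Least fixpoint reached:
  node 0: 101111
  node 1: 101011
  node 2: 111110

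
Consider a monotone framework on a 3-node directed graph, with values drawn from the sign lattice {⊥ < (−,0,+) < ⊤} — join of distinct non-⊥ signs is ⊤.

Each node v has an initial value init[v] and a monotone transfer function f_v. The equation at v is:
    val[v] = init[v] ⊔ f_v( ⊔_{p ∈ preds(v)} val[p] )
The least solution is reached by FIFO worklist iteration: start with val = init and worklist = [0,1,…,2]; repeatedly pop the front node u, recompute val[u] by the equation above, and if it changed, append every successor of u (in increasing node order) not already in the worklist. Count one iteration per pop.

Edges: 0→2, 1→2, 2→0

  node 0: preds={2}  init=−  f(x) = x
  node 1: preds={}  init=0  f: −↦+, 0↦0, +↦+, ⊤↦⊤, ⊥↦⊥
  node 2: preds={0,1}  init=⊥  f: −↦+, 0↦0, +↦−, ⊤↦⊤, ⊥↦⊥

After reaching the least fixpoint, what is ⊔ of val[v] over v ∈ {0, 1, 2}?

⊤

Iteration log — 5 steps:
  step 1. node 0  ⊔preds=⊥  new=−  stable
  step 2. node 1  ⊔preds=⊥  new=0  stable
  step 3. node 2  ⊔preds=⊤  new=⊤  old=⊥  +wl: 0
  step 4. node 0  ⊔preds=⊤  new=⊤  old=−  +wl: 2
  step 5. node 2  ⊔preds=⊤  new=⊤  stable

Least fixpoint reached:
  node 0: ⊤
  node 1: 0
  node 2: ⊤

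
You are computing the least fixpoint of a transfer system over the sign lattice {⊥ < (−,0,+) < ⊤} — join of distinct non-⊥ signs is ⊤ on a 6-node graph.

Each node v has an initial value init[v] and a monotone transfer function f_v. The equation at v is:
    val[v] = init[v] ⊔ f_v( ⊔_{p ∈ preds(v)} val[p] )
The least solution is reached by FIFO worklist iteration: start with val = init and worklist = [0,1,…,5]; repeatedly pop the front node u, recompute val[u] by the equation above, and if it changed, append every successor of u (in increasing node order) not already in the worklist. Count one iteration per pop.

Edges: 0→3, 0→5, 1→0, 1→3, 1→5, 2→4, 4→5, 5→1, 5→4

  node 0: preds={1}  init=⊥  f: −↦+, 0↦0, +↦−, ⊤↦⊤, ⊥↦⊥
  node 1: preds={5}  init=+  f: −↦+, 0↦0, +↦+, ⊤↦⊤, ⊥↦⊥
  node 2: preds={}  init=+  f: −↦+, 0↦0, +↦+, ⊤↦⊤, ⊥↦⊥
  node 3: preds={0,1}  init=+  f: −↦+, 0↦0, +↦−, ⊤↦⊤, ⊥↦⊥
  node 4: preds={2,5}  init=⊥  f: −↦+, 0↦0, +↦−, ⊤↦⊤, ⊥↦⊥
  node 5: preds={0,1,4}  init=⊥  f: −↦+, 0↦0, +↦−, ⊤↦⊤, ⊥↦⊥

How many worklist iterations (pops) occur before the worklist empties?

11

Trace (11 dequeues):
  [1] u=0 | in + | out − | prev ⊥ | push {}
  [2] u=1 | in ⊥ | out + | ==
  [3] u=2 | in ⊥ | out + | ==
  [4] u=3 | in ⊤ | out ⊤ | prev + | push {}
  [5] u=4 | in + | out − | prev ⊥ | push {}
  [6] u=5 | in ⊤ | out ⊤ | prev ⊥ | push {1,4}
  [7] u=1 | in ⊤ | out ⊤ | prev + | push {0,3,5}
  [8] u=4 | in ⊤ | out ⊤ | prev − | push {}
  [9] u=0 | in ⊤ | out ⊤ | prev − | push {}
  [10] u=3 | in ⊤ | out ⊤ | ==
  [11] u=5 | in ⊤ | out ⊤ | ==

Converged values:
  [0] ⊤
  [1] ⊤
  [2] +
  [3] ⊤
  [4] ⊤
  [5] ⊤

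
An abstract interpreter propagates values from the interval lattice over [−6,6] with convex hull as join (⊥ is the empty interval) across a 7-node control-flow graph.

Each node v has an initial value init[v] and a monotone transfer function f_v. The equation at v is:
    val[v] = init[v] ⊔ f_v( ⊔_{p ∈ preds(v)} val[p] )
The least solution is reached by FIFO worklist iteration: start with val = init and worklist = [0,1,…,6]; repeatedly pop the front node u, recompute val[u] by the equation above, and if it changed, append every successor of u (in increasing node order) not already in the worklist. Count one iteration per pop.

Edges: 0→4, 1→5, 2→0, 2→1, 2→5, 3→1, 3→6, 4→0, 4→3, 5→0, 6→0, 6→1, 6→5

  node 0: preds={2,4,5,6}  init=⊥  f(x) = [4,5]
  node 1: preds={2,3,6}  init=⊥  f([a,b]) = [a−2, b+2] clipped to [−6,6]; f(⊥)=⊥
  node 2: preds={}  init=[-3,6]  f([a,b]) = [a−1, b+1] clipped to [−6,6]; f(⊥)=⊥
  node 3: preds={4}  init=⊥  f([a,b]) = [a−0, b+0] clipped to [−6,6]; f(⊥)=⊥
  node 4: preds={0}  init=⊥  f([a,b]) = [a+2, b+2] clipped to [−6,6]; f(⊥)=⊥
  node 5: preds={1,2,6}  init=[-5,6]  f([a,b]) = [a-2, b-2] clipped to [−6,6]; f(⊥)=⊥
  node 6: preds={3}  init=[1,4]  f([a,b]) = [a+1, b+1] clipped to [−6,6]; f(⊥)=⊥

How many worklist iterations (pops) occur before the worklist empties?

14

Worklist (14 pops):
  #1 pop 0: in=[-5,6] → [4,5] (was ⊥); enqueue []
  #2 pop 1: in=[-3,6] → [-5,6] (was ⊥); enqueue []
  #3 pop 2: in=⊥ → [-3,6] (no change)
  #4 pop 3: in=⊥ → ⊥ (no change)
  #5 pop 4: in=[4,5] → [6,6] (was ⊥); enqueue [0,3]
  #6 pop 5: in=[-5,6] → [-6,6] (was [-5,6]); enqueue []
  #7 pop 6: in=⊥ → [1,4] (no change)
  #8 pop 0: in=[-6,6] → [4,5] (no change)
  #9 pop 3: in=[6,6] → [6,6] (was ⊥); enqueue [1,6]
  #10 pop 1: in=[-3,6] → [-5,6] (no change)
  #11 pop 6: in=[6,6] → [1,6] (was [1,4]); enqueue [0,1,5]
  #12 pop 0: in=[-6,6] → [4,5] (no change)
  #13 pop 1: in=[-3,6] → [-5,6] (no change)
  #14 pop 5: in=[-5,6] → [-6,6] (no change)

Fixpoint:
  val[0] = [4,5]
  val[1] = [-5,6]
  val[2] = [-3,6]
  val[3] = [6,6]
  val[4] = [6,6]
  val[5] = [-6,6]
  val[6] = [1,6]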